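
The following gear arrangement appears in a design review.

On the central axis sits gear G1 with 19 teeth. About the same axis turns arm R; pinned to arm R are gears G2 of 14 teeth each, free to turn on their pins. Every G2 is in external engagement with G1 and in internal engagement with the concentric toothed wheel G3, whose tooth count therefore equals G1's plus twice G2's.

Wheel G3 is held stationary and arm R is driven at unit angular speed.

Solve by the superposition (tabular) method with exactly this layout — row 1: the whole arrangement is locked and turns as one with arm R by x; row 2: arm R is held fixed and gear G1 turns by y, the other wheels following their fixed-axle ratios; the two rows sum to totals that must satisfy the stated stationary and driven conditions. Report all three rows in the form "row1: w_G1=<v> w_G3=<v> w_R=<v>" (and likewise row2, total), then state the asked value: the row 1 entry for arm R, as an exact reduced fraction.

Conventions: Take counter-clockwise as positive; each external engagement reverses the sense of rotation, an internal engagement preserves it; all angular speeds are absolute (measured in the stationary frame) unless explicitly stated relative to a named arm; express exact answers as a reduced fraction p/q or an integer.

planetary set (19T centre, 14T on arm, 47T internal) — Willis relation
superposition row 1 [locked train]: every member turns x
row 2: sun turns y, ring = −(19/47)·y, arm 0
boundary: total ω_ring = x − (19/47)·y = 0 and total ω_arm = x = 1  ⇒  y = 47/19, x = 1
row 2 ring = −(19/47)·47/19 = -1
totals (row 1 + row 2): sun 1 + 47/19 = 66/19, ring 1 + (-1) = 0, arm 1 + 0 = 1
asked cell (row1, arm) = 1

row1: w_G1=1 w_G3=1 w_R=1
row2: w_G1=47/19 w_G3=-1 w_R=0
total: w_G1=66/19 w_G3=0 w_R=1
asked value: 1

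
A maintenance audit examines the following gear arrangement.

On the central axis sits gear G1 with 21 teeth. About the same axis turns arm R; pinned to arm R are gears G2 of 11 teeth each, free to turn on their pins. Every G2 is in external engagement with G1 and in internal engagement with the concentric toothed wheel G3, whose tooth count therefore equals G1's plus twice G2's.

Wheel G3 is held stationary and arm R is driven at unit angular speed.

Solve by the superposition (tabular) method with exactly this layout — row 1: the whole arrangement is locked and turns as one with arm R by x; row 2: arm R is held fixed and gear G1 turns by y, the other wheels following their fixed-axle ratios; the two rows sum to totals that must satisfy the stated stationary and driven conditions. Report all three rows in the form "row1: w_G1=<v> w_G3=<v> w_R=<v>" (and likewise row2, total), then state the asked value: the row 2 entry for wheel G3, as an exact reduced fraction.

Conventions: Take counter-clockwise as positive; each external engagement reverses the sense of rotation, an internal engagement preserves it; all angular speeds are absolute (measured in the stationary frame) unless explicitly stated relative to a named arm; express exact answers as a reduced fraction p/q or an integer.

class = planetary set [G3 = 21+2·11 = 43; Willis about the carrier]
row 1 — lock + rotate with arm: ω_sun = ω_ring = ω_arm = x
superposition row 2 [arm held]: sun y, ring −(21/43)·y, arm 0
boundary: total ω_ring = x − (21/43)·y = 0 and total ω_arm = x = 1  ⇒  y = 43/21, x = 1
row 2 ring = −(21/43)·43/21 = -1
totals (row 1 + row 2): sun 1 + 43/21 = 64/21, ring 1 + (-1) = 0, arm 1 + 0 = 1
asked cell (row2, ring) = -1

row1: w_G1=1 w_G3=1 w_R=1
row2: w_G1=43/21 w_G3=-1 w_R=0
total: w_G1=64/21 w_G3=0 w_R=1
asked value: -1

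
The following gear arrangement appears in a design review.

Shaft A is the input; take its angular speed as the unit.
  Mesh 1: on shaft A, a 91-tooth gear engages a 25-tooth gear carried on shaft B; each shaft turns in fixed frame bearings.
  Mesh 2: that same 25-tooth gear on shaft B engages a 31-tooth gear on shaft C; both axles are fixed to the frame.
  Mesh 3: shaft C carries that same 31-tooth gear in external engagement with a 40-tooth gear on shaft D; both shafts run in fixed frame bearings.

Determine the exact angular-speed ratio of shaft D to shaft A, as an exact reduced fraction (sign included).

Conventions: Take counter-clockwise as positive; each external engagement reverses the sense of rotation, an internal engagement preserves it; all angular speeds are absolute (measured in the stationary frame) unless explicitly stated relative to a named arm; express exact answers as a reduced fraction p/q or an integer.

-91/40

class = fixed-axis compound train [3 meshes; 3 ratios multiply, 3 sense flips]
mesh 1 [91T→25T]: running ratio 91/25, sense −
mesh 2 [25T→31T]: running ratio 91/31, sense +
mesh 3 [31T→40T]: running ratio 91/40, sense −
ω_out/ω_in = -91/40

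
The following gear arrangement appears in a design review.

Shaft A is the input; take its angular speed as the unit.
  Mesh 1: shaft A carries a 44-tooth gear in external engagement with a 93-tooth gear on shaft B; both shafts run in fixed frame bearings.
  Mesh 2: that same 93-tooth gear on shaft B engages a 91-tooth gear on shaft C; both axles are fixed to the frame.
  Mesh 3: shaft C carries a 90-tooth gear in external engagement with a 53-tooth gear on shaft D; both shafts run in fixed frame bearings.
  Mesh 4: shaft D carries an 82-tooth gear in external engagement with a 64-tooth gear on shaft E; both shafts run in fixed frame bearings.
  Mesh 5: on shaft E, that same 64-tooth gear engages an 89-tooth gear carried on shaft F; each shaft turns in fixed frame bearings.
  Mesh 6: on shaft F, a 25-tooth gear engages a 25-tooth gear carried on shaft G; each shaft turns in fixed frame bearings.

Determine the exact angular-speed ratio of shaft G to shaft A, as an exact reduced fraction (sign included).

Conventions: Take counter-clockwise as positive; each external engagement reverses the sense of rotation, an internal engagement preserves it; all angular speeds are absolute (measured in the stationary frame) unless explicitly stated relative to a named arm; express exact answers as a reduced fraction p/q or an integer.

class = fixed-axis compound train [6 meshes; 6 ratios multiply, 6 sense flips]
mesh 1 [44T→93T]: running ratio 44/93, sense −
mesh 2 [93T→91T]: running ratio 44/91, sense +
mesh 3 [90T→53T]: running ratio 3960/4823, sense −
mesh 4 [82T→64T]: running ratio 20295/19292, sense +
mesh 5 [64T→89T]: running ratio 324720/429247, sense −
mesh 6 [25T→25T]: running ratio 324720/429247, sense +
ω_out/ω_in = 324720/429247

324720/429247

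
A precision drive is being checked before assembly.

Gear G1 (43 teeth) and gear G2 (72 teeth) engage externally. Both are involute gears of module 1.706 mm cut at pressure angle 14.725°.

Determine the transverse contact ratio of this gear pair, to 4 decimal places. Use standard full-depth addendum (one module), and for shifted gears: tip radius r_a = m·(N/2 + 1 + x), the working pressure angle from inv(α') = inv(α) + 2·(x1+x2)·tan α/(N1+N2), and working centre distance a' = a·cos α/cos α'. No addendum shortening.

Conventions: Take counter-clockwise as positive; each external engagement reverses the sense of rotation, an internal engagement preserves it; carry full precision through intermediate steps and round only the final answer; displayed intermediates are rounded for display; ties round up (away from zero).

2.1387

single-mesh involute tooth geometry (43T engaging 72T at module 1.706)
base radii: r_b1 = 35.474349, r_b2 = 59.398910
tip radii: r_a1 = 38.385000, r_a2 = 63.122000
no profile shift: α' = α, a' = a
action lengths: √(r_a1²−r_b1²) = 14.662154, √(r_a2²−r_b2²) = 21.357816
base pitch p_b = π·m·cos α = 5.183533
CR = (14.662154 + 21.357816 − 98.095000·sin 14.72500°)/5.183533 = 2.138732
contact ratio ≈ 2.1387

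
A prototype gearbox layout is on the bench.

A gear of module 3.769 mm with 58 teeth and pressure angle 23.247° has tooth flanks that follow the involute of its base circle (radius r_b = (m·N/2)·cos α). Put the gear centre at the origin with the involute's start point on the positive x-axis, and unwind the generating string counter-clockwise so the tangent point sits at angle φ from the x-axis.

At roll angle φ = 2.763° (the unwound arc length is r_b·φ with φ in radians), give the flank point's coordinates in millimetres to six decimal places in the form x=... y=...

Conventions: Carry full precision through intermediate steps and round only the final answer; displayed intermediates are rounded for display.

topology: single-mesh involute geometry — m = 3.769, N = 58
pitch radius r_p = m·N/2 = 3.769·58/2 = 109.301000
base radius r_b = r_p·cos α = 109.301000·cos 23.247° = 100.427057
roll angle φ = 2.763° = 0.04822345 rad
x = r_b·(cos φ + φ·sin φ) = 100.543761
y = r_b·(sin φ − φ·cos φ) = 0.003753

x=100.543761 y=0.003753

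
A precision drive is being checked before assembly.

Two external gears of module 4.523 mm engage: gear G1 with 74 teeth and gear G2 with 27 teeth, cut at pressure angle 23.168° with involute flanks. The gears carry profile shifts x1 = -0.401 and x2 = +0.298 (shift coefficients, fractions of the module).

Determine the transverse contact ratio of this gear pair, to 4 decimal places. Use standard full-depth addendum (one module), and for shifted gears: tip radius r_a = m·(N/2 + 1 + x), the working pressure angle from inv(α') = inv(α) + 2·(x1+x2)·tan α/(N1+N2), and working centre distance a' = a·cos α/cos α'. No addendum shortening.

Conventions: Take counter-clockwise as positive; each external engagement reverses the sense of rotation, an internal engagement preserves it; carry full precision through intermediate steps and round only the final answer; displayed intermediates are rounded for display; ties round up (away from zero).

1.5489

single-mesh involute tooth geometry (74T engaging 27T at module 4.523)
base radii: r_b1 = 153.855015, r_b2 = 56.136289
tip radii: r_a1 = 170.060277, r_a2 = 66.931354
inv(α') = inv(23.168°) + 2·(-0.401+0.298)·tan α/(74+27) = 0.02270890  ⇒  α' = 22.89125°
a' = a·cos α / cos α' = 228.4115·cos 23.168°/cos 22.89125° = 227.942992
action lengths: √(r_a1²−r_b1²) = 72.450896, √(r_a2²−r_b2²) = 36.448912
base pitch p_b = π·m·cos α = 13.063508
CR = (72.450896 + 36.448912 − 227.942992·sin 22.89125°)/13.063508 = 1.548880
contact ratio ≈ 1.5489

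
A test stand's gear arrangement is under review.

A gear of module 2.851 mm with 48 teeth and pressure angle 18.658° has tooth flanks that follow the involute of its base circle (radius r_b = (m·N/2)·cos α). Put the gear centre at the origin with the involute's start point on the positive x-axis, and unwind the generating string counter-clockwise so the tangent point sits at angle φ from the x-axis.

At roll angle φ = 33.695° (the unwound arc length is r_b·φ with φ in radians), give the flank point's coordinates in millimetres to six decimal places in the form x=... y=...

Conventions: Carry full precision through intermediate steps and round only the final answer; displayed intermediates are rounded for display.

x=75.087499 y=4.244971

single-mesh involute tooth geometry (48T wheel at module 2.851)
pitch radius r_p = m·N/2 = 2.851·48/2 = 68.424000
base radius r_b = r_p·cos α = 68.424000·cos 18.658° = 64.827980
roll angle φ = 33.695° = 0.58808869 rad
x = r_b·(cos φ + φ·sin φ) = 75.087499
y = r_b·(sin φ − φ·cos φ) = 4.244971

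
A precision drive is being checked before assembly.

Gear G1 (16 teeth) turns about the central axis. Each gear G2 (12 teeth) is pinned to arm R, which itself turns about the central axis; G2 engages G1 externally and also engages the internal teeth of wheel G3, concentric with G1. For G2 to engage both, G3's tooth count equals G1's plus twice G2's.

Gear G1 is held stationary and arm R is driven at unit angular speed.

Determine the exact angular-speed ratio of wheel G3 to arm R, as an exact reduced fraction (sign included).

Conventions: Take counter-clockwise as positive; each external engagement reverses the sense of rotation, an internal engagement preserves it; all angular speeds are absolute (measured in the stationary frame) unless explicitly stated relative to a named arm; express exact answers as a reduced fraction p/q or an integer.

recognized (axles ride arm R): planetary set, 16/12/40 teeth
ring teeth: 16 + 2·12 = 40
16(ω_sun−ω_arm) = −40(ω_ring−ω_arm),  ω_sun = 0, ω_arm = 1
ω_ring = 1 − (16/40)(0−1) = 7/5
ω_out/ω_in = 7/5

7/5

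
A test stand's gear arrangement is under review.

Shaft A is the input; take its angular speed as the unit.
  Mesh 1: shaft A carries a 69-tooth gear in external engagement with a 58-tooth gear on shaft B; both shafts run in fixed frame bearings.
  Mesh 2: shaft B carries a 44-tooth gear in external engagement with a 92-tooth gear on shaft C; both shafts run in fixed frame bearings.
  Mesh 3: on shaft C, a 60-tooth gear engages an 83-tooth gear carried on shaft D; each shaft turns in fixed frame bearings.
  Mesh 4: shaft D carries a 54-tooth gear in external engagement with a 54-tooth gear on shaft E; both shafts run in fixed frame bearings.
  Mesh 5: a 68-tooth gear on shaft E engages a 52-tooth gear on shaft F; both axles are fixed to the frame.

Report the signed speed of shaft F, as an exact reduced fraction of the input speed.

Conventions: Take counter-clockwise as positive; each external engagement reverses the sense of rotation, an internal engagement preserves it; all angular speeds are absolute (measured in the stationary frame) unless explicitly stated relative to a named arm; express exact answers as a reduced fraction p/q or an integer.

-16830/31291

5-mesh fixed-axis compound train (all bearings frame-fixed)
mesh 1 [69T→58T]: |ω|/ω_in = 1×69/58 = 69/58, sense flips to −
mesh 2 [44T→92T]: |ω|/ω_in = (69/58)×44/92 = 33/58, sense flips to +
mesh 3 [60T→83T]: |ω|/ω_in = (33/58)×60/83 = 990/2407, sense flips to −
mesh 4 [54T→54T]: |ω|/ω_in = (990/2407)×54/54 = 990/2407, sense flips to +
mesh 5 [68T→52T]: |ω|/ω_in = (990/2407)×68/52 = 16830/31291, sense flips to −
signed output speed (× input speed) = -16830/31291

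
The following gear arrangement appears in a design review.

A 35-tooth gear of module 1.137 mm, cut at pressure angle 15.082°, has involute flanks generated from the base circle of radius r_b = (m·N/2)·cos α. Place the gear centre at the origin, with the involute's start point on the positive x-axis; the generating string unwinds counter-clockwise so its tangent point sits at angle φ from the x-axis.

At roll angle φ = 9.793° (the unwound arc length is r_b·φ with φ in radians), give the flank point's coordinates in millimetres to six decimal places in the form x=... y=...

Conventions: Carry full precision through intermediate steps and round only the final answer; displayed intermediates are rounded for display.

single-mesh involute tooth geometry (35T wheel at module 1.137)
pitch radius r_p = m·N/2 = 1.137·35/2 = 19.897500
base radius r_b = r_p·cos α = 19.897500·cos 15.082° = 19.212119
roll angle φ = 9.793° = 0.17092009 rad
x = r_b·(cos φ + φ·sin φ) = 19.490701
y = r_b·(sin φ − φ·cos φ) = 0.031883

x=19.490701 y=0.031883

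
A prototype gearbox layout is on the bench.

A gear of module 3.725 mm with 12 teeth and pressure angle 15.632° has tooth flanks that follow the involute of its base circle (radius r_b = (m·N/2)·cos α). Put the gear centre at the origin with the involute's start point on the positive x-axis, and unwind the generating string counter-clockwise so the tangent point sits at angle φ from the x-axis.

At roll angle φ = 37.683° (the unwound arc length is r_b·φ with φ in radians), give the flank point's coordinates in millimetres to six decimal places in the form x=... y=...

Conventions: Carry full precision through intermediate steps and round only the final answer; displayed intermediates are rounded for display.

x=25.686950 y=1.954129

single-mesh involute tooth geometry (12T wheel at module 3.725)
pitch radius r_p = m·N/2 = 3.725·12/2 = 22.350000
base radius r_b = r_p·cos α = 22.350000·cos 15.632° = 21.523323
roll angle φ = 37.683° = 0.65769242 rad
x = r_b·(cos φ + φ·sin φ) = 25.686950
y = r_b·(sin φ − φ·cos φ) = 1.954129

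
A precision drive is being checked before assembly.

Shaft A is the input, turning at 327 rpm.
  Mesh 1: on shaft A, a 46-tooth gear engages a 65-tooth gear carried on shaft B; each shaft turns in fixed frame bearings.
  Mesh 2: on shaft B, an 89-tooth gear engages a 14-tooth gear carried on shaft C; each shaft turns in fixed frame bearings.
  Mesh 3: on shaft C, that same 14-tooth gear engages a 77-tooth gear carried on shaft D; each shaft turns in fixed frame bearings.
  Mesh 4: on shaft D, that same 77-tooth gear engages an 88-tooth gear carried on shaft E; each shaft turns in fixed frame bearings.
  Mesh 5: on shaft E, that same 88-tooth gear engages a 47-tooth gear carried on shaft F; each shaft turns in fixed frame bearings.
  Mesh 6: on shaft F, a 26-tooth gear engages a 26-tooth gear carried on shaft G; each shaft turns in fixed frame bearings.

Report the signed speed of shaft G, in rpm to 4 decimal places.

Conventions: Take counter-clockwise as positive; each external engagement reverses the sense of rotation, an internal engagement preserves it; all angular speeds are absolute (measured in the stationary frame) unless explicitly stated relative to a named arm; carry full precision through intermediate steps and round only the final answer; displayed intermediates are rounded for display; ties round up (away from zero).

+438.2121 rpm

topology: fixed-axis compound train — 6 meshes, A→G
mesh 1 [46T→65T]: ω = 327.0000×46/65 = 231.4154 rpm, sense flips to −
mesh 2 [89T→14T]: ω = 231.4154×89/14 = 1471.1407 rpm, sense flips to +
mesh 3 [14T→77T]: ω = 1471.1407×14/77 = 267.4801 rpm, sense flips to −
mesh 4 [77T→88T]: ω = 267.4801×77/88 = 234.0451 rpm, sense flips to +
mesh 5 [88T→47T]: ω = 234.0451×88/47 = 438.2121 rpm, sense flips to −
mesh 6 [26T→26T]: ω = 438.2121×26/26 = 438.2121 rpm, sense flips to +
signed output speed = +438.2121 rpm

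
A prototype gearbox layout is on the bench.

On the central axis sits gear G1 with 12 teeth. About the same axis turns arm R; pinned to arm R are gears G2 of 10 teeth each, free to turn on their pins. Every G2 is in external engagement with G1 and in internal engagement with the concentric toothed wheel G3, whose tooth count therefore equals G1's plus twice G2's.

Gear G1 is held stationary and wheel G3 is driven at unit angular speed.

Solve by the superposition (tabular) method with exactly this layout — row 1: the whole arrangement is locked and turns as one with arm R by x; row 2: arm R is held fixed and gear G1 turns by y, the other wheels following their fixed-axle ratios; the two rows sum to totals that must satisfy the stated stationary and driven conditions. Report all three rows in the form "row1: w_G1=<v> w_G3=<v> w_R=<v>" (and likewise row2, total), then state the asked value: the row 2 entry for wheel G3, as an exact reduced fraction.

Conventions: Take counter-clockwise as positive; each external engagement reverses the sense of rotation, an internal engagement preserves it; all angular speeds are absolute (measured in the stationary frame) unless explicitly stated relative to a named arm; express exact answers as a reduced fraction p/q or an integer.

row1: w_G1=8/11 w_G3=8/11 w_R=8/11
row2: w_G1=-8/11 w_G3=3/11 w_R=0
total: w_G1=0 w_G3=1 w_R=8/11
asked value: 3/11

planetary set (12T centre, 10T on arm, 32T internal) — Willis relation
row 1: whole set turns with the arm by x
superposition row 2 [arm held]: sun y, ring −(12/32)·y, arm 0
boundary: total ω_sun = x + y = 0 and total ω_ring = x − (12/32)·y = 1  ⇒  y = -8/11, x = 8/11
row 2 ring = −(12/32)·(-8/11) = 3/11
totals (row 1 + row 2): sun 8/11 + (-8/11) = 0, ring 8/11 + 3/11 = 1, arm 8/11 + 0 = 8/11
asked cell (row2, ring) = 3/11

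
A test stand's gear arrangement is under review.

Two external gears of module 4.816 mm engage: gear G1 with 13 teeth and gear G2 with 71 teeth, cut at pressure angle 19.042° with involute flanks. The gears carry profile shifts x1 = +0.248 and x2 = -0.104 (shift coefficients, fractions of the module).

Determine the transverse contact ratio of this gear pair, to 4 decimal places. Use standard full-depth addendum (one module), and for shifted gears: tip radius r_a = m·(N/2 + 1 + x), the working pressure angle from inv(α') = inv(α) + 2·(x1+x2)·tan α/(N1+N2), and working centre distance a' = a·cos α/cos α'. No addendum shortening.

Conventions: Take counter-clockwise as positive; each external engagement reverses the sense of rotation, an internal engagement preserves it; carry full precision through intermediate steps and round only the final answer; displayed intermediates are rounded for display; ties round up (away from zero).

1.5757

topology: single-mesh involute geometry — m = 4.816, 13T/71T pair
base radii: r_b1 = 29.591035, r_b2 = 161.612574
tip radii: r_a1 = 37.314368, r_a2 = 175.283136
inv(α') = inv(19.042°) + 2·(+0.248-0.104)·tan α/(13+71) = 0.01398554  ⇒  α' = 19.59371°
a' = a·cos α / cos α' = 202.2720·cos 19.042°/cos 19.59371° = 202.955920
action lengths: √(r_a1²−r_b1²) = 22.731756, √(r_a2²−r_b2²) = 67.864229
base pitch p_b = π·m·cos α = 14.301997
CR = (22.731756 + 67.864229 − 202.955920·sin 19.59371°)/14.301997 = 1.575660
contact ratio ≈ 1.5757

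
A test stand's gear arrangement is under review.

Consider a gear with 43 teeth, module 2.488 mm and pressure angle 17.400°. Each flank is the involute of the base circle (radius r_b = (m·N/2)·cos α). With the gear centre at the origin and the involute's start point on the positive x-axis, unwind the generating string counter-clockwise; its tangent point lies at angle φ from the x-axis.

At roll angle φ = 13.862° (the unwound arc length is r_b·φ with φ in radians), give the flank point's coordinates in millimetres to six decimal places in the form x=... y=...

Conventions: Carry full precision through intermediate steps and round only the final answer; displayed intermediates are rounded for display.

single-mesh involute tooth geometry (43T wheel at module 2.488)
pitch radius r_p = m·N/2 = 2.488·43/2 = 53.492000
base radius r_b = r_p·cos α = 53.492000·cos 17.400° = 51.044224
roll angle φ = 13.862° = 0.24193754 rad
x = r_b·(cos φ + φ·sin φ) = 52.516339
y = r_b·(sin φ − φ·cos φ) = 0.239547

x=52.516339 y=0.239547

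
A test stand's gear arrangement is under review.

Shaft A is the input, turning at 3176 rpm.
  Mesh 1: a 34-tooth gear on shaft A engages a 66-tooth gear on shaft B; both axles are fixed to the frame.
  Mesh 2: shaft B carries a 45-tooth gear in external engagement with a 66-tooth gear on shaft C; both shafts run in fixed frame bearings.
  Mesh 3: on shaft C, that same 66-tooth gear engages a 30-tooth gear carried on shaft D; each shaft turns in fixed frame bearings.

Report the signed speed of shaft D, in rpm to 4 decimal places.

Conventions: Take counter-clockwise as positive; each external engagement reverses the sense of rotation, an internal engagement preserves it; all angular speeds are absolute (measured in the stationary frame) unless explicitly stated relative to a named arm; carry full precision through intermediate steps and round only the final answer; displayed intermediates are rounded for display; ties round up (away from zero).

3-mesh fixed-axis compound train (all bearings frame-fixed)
mesh 1 [34T→66T]: ω = 3176.0000×34/66 = 1636.1212 rpm, sense flips to −
mesh 2 [45T→66T]: ω = 1636.1212×45/66 = 1115.5372 rpm, sense flips to +
mesh 3 [66T→30T]: ω = 1115.5372×66/30 = 2454.1818 rpm, sense flips to −
signed output speed = -2454.1818 rpm

-2454.1818 rpm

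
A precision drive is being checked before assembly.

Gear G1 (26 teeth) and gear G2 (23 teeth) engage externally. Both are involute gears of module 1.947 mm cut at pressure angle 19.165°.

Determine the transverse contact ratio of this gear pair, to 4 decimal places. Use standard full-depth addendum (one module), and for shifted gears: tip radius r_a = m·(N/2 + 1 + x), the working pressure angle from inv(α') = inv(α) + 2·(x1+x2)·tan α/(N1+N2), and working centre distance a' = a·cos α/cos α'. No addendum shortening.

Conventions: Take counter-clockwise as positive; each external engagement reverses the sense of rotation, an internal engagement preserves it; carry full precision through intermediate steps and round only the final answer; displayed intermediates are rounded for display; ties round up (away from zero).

1.6398

topology: single-mesh involute geometry — m = 1.947, 26T/23T pair
base radii: r_b1 = 23.908191, r_b2 = 21.149553
tip radii: r_a1 = 27.258000, r_a2 = 24.337500
no profile shift: α' = α, a' = a
action lengths: √(r_a1²−r_b1²) = 13.091867, √(r_a2²−r_b2²) = 12.042022
base pitch p_b = π·m·cos α = 5.777677
CR = (13.091867 + 12.042022 − 47.701500·sin 19.16500°)/5.777677 = 1.639756
contact ratio ≈ 1.6398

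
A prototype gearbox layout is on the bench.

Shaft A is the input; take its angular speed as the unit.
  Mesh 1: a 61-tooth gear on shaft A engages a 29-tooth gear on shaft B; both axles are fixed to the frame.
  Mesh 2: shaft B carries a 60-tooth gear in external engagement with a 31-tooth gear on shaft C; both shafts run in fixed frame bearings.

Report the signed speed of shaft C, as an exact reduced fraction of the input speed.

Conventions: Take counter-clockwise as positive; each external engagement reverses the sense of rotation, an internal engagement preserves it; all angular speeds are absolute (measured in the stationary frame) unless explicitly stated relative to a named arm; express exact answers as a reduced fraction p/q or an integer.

3660/899

2-mesh fixed-axis compound train (all bearings frame-fixed)
mesh 1 [61T→29T]: |ω|/ω_in = 1×61/29 = 61/29, sense flips to −
mesh 2 [60T→31T]: |ω|/ω_in = (61/29)×60/31 = 3660/899, sense flips to +
signed output speed (× input speed) = 3660/899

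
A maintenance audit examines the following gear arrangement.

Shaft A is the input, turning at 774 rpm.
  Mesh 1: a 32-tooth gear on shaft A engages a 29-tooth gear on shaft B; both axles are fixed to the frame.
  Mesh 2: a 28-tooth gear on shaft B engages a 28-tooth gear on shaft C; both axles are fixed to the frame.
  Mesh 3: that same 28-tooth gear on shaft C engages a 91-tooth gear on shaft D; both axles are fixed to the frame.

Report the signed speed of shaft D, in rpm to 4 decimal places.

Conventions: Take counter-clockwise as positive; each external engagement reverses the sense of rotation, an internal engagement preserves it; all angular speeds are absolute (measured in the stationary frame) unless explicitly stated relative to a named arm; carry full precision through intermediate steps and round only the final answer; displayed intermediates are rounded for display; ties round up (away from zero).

-262.7905 rpm

3-mesh fixed-axis compound train (all bearings frame-fixed)
mesh 1 [32T→29T]: ω = 774.0000×32/29 = 854.0690 rpm, sense flips to −
mesh 2 [28T→28T]: ω = 854.0690×28/28 = 854.0690 rpm, sense flips to +
mesh 3 [28T→91T]: ω = 854.0690×28/91 = 262.7905 rpm, sense flips to −
signed output speed = -262.7905 rpm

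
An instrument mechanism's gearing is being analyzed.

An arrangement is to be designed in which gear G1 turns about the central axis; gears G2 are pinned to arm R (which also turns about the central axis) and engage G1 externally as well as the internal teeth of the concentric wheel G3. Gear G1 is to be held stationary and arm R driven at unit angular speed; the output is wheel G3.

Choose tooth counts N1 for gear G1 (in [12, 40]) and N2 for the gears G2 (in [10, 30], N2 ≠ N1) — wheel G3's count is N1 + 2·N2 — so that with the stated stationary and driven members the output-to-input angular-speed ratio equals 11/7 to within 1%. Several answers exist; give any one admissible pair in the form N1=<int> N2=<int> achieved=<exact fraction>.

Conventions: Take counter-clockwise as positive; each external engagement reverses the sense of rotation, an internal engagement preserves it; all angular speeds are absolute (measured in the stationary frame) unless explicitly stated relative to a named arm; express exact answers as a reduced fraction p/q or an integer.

N1=32 N2=12 achieved=11/7

class = planetary set [ratio 11/7 wanted; Willis about the carrier]
Willis with ω_sun = 0: ω_ring/ω_arm = (N1+N3)/N3; set equal to 11/7  ⇒  N3/N1 = 1/(11/7 − 1) = 7/4
N3 = N1 + 2·N2  ⇒  N2/N1 = (N3/N1 − 1)/2 = (7/4 − 1)/2 = 3/8
smallest multiple with N1 ≥ 12 and N2 ≥ 10: k = 4  ⇒  N1 = 4·8 = 32, N2 = 4·3 = 12 (N1 ≤ 40, N2 ≤ 30, N2 ≠ N1 ✓), N3 = 32 + 2·12 = 56
check: (N1+N3)/N3 with N1 = 32, N3 = 56 gives 11/7; |achieved − target| = 0 ≤ 11/700 ✓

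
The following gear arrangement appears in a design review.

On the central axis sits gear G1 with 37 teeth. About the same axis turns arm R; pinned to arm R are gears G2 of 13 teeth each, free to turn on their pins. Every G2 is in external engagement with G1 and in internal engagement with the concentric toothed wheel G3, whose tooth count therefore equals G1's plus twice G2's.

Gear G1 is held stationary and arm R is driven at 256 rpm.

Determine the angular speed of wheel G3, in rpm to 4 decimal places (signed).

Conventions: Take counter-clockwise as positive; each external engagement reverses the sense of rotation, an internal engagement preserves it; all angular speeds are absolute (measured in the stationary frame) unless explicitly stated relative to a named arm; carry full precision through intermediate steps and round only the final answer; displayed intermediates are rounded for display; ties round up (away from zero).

+406.3492 rpm

topology: planetary set — G1 37T / G2 13T / G3 63T, arm = carrier (Willis)
normalise by the input: solve with ω_arm = 1, then scale by 256 rpm
ring teeth: 37 + 2·13 = 63
37(ω_sun−ω_arm) = −63(ω_ring−ω_arm),  ω_sun = 0, ω_arm = 1
ω_ring = 1 − (37/63)(0−1) = 100/63
scale: ω_ring = 100/63 × 256 rpm = +406.3492 rpm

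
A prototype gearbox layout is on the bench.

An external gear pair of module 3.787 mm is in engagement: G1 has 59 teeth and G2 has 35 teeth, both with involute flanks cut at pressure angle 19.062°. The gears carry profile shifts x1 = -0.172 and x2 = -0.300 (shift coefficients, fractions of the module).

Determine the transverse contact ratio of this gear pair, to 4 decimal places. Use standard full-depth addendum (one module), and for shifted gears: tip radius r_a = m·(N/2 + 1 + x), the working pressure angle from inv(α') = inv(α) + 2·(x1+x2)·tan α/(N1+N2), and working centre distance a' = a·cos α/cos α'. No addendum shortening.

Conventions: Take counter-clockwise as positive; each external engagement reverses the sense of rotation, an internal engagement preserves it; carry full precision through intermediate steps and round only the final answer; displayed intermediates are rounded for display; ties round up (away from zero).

recognized (one external pair, fixed centres): single-mesh tooth geometry, m = 3.787, N1 = 59, N2 = 35
base radii: r_b1 = 105.590607, r_b2 = 62.638495
tip radii: r_a1 = 114.852136, r_a2 = 68.923400
inv(α') = inv(19.062°) + 2·(-0.172-0.300)·tan α/(59+35) = 0.00937371  ⇒  α' = 17.21114°
a' = a·cos α / cos α' = 177.9890·cos 19.062°/cos 17.21114° = 176.115396
action lengths: √(r_a1²−r_b1²) = 45.184477, √(r_a2²−r_b2²) = 28.755068
base pitch p_b = π·m·cos α = 11.244836
CR = (45.184477 + 28.755068 − 176.115396·sin 17.21114°)/11.244836 = 1.941167
contact ratio ≈ 1.9412

1.9412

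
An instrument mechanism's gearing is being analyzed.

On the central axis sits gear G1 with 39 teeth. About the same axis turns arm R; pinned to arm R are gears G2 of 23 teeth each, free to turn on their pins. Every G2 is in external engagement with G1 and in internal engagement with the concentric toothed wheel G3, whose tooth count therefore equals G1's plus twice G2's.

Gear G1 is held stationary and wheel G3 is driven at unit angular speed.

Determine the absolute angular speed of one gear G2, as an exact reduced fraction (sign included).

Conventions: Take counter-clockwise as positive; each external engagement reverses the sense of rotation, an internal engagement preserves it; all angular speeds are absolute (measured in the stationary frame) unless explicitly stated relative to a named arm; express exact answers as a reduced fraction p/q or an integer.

class = planetary set [G3 = 39+2·23 = 85; Willis about the carrier]
ring teeth: 39 + 2·23 = 85
39(ω_sun−ω_arm) = −85(ω_ring−ω_arm),  ω_sun = 0, ω_ring = 1
39(0−ω_arm) = −85(1−ω_arm)  ⇒  124·ω_arm = 85  ⇒  ω_arm = 85/124
sun–planet mesh: 39·(0−85/124) = −23·(ω_p−ω_arm)  ⇒  ω_p−ω_arm = 3315/2852
ω_p = 85/124 + 3315/2852 = 85/46
exact speed ratio = 85/46

85/46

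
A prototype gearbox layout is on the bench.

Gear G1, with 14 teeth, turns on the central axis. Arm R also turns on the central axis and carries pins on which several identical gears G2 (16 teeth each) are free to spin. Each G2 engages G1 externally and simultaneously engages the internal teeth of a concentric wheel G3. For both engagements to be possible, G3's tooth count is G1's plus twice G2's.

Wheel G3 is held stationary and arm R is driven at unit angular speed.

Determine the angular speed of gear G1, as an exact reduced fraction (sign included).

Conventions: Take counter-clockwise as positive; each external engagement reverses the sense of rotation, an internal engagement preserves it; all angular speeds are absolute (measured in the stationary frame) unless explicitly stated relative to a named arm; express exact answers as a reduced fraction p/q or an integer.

30/7

class = planetary set [G3 = 14+2·16 = 46; Willis about the carrier]
ring teeth: 14 + 2·16 = 46
14(ω_sun−ω_arm) = −46(ω_ring−ω_arm),  ω_ring = 0, ω_arm = 1
ω_sun = 1 − (46/14)(0−1) = 30/7
exact speed ratio = 30/7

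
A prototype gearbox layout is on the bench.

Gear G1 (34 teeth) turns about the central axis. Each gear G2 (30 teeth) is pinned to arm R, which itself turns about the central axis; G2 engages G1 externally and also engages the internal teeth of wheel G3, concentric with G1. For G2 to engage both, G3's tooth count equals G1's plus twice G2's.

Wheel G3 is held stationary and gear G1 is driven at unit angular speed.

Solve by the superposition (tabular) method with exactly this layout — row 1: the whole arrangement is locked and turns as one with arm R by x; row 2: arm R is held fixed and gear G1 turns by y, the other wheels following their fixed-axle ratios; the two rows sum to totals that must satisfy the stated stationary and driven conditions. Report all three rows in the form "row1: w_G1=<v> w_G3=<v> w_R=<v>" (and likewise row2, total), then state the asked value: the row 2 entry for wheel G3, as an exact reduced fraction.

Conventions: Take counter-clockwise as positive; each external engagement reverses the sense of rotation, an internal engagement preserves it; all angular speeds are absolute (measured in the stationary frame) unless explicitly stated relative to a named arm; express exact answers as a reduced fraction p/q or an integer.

topology: planetary set — G1 34T / G2 30T / G3 94T, arm = carrier (Willis)
row 1 — lock + rotate with arm: ω_sun = ω_ring = ω_arm = x
row 2: sun turns y, ring = −(34/94)·y, arm 0
boundary: total ω_ring = x − (34/94)·y = 0 and total ω_sun = x + y = 1  ⇒  y = 47/64, x = 17/64
row 2 ring = −(34/94)·47/64 = -17/64
totals (row 1 + row 2): sun 17/64 + 47/64 = 1, ring 17/64 + (-17/64) = 0, arm 17/64 + 0 = 17/64
asked cell (row2, ring) = -17/64

row1: w_G1=17/64 w_G3=17/64 w_R=17/64
row2: w_G1=47/64 w_G3=-17/64 w_R=0
total: w_G1=1 w_G3=0 w_R=17/64
asked value: -17/64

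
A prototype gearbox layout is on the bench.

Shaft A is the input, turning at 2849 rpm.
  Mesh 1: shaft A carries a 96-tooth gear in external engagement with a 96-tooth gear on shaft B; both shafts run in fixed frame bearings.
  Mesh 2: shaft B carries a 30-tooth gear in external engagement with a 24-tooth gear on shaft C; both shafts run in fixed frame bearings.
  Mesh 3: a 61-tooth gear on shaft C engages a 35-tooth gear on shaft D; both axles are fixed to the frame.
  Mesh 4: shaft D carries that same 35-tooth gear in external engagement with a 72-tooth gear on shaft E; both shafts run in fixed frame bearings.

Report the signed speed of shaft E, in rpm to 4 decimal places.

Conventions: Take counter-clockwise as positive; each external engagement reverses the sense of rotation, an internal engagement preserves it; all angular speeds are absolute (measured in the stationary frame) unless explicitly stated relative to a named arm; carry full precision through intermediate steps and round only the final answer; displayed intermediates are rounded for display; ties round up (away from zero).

class = fixed-axis compound train [4 meshes; 4 ratios multiply, 4 sense flips]
mesh 1 [96T→96T]: ω = 2849.0000×96/96 = 2849.0000 rpm, sense flips to −
mesh 2 [30T→24T]: ω = 2849.0000×30/24 = 3561.2500 rpm, sense flips to +
mesh 3 [61T→35T]: ω = 3561.2500×61/35 = 6206.7500 rpm, sense flips to −
mesh 4 [35T→72T]: ω = 6206.7500×35/72 = 3017.1701 rpm, sense flips to +
signed output speed = +3017.1701 rpm

+3017.1701 rpm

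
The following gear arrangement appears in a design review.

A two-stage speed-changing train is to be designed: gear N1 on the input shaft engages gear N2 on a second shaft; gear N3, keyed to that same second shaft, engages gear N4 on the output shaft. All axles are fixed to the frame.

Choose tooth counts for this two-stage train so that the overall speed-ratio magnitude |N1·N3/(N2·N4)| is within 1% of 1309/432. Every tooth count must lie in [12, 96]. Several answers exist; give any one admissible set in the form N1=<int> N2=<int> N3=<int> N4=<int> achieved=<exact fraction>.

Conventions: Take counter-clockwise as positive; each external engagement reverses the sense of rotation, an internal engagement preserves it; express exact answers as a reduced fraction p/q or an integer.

2-stage fixed-axis compound train for ratio 1309/432
target = 1309/432 in lowest terms: an exact hit needs N1·N3 = k·1309 and N2·N4 = k·432 for one integer k, every count in [12, 96]; additionally prefer no 1:1 stage (N1 ≠ N2, N3 ≠ N4)
k = 1: N1·N3 = 1309 = 17·77, N2·N4 = 432 = 12·36
achieved = 17·77/(12·36) = 1309/432; |achieved − target| = 0 ≤ 1309/43200 ✓

N1=17 N2=12 N3=77 N4=36 achieved=1309/432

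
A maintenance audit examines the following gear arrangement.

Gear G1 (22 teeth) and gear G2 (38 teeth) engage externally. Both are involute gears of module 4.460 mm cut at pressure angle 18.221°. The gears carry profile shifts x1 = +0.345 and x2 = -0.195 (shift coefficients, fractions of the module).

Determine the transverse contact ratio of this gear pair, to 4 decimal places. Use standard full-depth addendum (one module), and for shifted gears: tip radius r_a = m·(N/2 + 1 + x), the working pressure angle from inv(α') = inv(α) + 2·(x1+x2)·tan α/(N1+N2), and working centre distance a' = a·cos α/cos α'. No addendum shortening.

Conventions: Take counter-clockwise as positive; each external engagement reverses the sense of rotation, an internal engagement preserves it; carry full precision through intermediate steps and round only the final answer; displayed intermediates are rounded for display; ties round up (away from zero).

recognized (one external pair, fixed centres): single-mesh tooth geometry, m = 4.460, N1 = 22, N2 = 38
base radii: r_b1 = 46.600009, r_b2 = 80.490925
tip radii: r_a1 = 55.058700, r_a2 = 88.330300
inv(α') = inv(18.221°) + 2·(+0.345-0.195)·tan α/(22+38) = 0.01281896  ⇒  α' = 19.05007°
a' = a·cos α / cos α' = 133.8000·cos 18.221°/cos 19.05007° = 134.454512
action lengths: √(r_a1²−r_b1²) = 29.324044, √(r_a2²−r_b2²) = 36.379291
base pitch p_b = π·m·cos α = 13.308932
CR = (29.324044 + 36.379291 − 134.454512·sin 19.05007°)/13.308932 = 1.639361
contact ratio ≈ 1.6394

1.6394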